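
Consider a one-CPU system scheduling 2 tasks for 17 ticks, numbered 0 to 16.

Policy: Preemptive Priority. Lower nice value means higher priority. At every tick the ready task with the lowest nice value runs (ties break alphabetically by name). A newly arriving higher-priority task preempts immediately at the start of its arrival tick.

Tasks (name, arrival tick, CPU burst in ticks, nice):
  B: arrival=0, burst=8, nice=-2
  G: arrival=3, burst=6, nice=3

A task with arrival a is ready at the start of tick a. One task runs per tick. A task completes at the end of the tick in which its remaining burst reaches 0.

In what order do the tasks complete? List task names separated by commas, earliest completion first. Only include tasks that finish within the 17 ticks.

t=0: ready={B} → run B
t=1: ready={B} → run B
t=2: ready={B} → run B
t=3: ready={B,G} → run B
t=4: ready={B,G} → run B
t=5: ready={B,G} → run B
t=6: ready={B,G} → run B
t=7: ready={B,G} → run B
t=8: ready={G} → run G
t=9: ready={G} → run G
t=10: ready={G} → run G
t=11: ready={G} → run G
t=12: ready={G} → run G
t=13: ready={G} → run G
t=14: (idle)
t=15: (idle)
t=16: (idle)

completion order = B, G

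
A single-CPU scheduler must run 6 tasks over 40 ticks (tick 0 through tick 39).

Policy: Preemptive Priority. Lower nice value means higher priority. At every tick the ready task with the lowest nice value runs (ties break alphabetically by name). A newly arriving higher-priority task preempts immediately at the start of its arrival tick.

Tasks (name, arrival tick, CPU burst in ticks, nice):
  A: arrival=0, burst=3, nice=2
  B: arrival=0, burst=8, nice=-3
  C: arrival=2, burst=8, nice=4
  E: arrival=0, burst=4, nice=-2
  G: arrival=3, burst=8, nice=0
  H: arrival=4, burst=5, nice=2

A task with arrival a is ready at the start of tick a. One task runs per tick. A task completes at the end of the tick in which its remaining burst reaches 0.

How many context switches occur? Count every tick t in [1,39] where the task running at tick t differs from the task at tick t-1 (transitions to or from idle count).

context switches = 6

t=0: ready={A,B,E} → run B
t=1: ready={A,B,E} → run B
t=2: ready={A,B,C,E} → run B
t=3: ready={A,B,C,E,G} → run B
t=4: ready={A,B,C,E,G,H} → run B
t=5: ready={A,B,C,E,G,H} → run B
t=6: ready={A,B,C,E,G,H} → run B
t=7: ready={A,B,C,E,G,H} → run B
t=8: ready={A,C,E,G,H} → run E
t=9: ready={A,C,E,G,H} → run E
t=10: ready={A,C,E,G,H} → run E
t=11: ready={A,C,E,G,H} → run E
t=12: ready={A,C,G,H} → run G
t=13: ready={A,C,G,H} → run G
t=14: ready={A,C,G,H} → run G
t=15: ready={A,C,G,H} → run G
t=16: ready={A,C,G,H} → run G
t=17: ready={A,C,G,H} → run G
t=18: ready={A,C,G,H} → run G
t=19: ready={A,C,G,H} → run G
t=20: ready={A,C,H} → run A
t=21: ready={A,C,H} → run A
t=22: ready={A,C,H} → run A
t=23: ready={C,H} → run H
t=24: ready={C,H} → run H
t=25: ready={C,H} → run H
t=26: ready={C,H} → run H
t=27: ready={C,H} → run H
t=28: ready={C} → run C
t=29: ready={C} → run C
t=30: ready={C} → run C
t=31: ready={C} → run C
t=32: ready={C} → run C
t=33: ready={C} → run C
t=34: ready={C} → run C
t=35: ready={C} → run C
t=36: (idle)
t=37: (idle)
t=38: (idle)
t=39: (idle)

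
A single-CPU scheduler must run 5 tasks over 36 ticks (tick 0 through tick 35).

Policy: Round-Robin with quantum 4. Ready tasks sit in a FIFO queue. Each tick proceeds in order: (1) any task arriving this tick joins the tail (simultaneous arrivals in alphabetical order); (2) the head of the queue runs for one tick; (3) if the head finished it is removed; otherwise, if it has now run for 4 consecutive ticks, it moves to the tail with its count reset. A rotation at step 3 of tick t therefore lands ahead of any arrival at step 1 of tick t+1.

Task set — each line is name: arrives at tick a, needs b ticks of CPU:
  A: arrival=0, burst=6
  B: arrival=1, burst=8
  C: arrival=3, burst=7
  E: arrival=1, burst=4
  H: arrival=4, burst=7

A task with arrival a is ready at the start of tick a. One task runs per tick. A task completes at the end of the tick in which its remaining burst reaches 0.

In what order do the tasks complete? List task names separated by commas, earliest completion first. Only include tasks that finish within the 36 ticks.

completion order = E, A, B, C, H

t=0: queue=[A] q_used=0 → run A
t=1: queue=[A,B,E] q_used=1 → run A
t=2: queue=[A,B,E] q_used=2 → run A
t=3: queue=[A,B,E,C] q_used=3 → run A
t=4: queue=[B,E,C,A,H] q_used=0 → run B
t=5: queue=[B,E,C,A,H] q_used=1 → run B
t=6: queue=[B,E,C,A,H] q_used=2 → run B
t=7: queue=[B,E,C,A,H] q_used=3 → run B
t=8: queue=[E,C,A,H,B] q_used=0 → run E
t=9: queue=[E,C,A,H,B] q_used=1 → run E
t=10: queue=[E,C,A,H,B] q_used=2 → run E
t=11: queue=[E,C,A,H,B] q_used=3 → run E
t=12: queue=[C,A,H,B] q_used=0 → run C
t=13: queue=[C,A,H,B] q_used=1 → run C
t=14: queue=[C,A,H,B] q_used=2 → run C
t=15: queue=[C,A,H,B] q_used=3 → run C
t=16: queue=[A,H,B,C] q_used=0 → run A
t=17: queue=[A,H,B,C] q_used=1 → run A
t=18: queue=[H,B,C] q_used=0 → run H
t=19: queue=[H,B,C] q_used=1 → run H
t=20: queue=[H,B,C] q_used=2 → run H
t=21: queue=[H,B,C] q_used=3 → run H
t=22: queue=[B,C,H] q_used=0 → run B
t=23: queue=[B,C,H] q_used=1 → run B
t=24: queue=[B,C,H] q_used=2 → run B
t=25: queue=[B,C,H] q_used=3 → run B
t=26: queue=[C,H] q_used=0 → run C
t=27: queue=[C,H] q_used=1 → run C
t=28: queue=[C,H] q_used=2 → run C
t=29: queue=[H] q_used=0 → run H
t=30: queue=[H] q_used=1 → run H
t=31: queue=[H] q_used=2 → run H
t=32: (idle)
t=33: (idle)
t=34: (idle)
t=35: (idle)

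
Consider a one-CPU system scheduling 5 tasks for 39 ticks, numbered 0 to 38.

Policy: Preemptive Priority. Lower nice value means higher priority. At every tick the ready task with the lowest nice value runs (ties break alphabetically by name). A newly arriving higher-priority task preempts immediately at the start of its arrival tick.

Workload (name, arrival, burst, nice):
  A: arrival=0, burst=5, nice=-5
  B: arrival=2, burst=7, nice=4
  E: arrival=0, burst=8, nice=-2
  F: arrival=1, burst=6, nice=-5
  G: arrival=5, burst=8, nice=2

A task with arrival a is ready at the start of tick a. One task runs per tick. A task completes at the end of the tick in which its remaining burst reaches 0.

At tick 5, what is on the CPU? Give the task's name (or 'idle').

running at tick 5 = F

t=0: ready={A,E} → run A
t=1: ready={A,E,F} → run A
t=2: ready={A,B,E,F} → run A
t=3: ready={A,B,E,F} → run A
t=4: ready={A,B,E,F} → run A
t=5: ready={B,E,F,G} → run F
t=6: ready={B,E,F,G} → run F
t=7: ready={B,E,F,G} → run F
t=8: ready={B,E,F,G} → run F
t=9: ready={B,E,F,G} → run F
t=10: ready={B,E,F,G} → run F
t=11: ready={B,E,G} → run E
t=12: ready={B,E,G} → run E
t=13: ready={B,E,G} → run E
t=14: ready={B,E,G} → run E
t=15: ready={B,E,G} → run E
t=16: ready={B,E,G} → run E
t=17: ready={B,E,G} → run E
t=18: ready={B,E,G} → run E
t=19: ready={B,G} → run G
t=20: ready={B,G} → run G
t=21: ready={B,G} → run G
t=22: ready={B,G} → run G
t=23: ready={B,G} → run G
t=24: ready={B,G} → run G
t=25: ready={B,G} → run G
t=26: ready={B,G} → run G
t=27: ready={B} → run B
t=28: ready={B} → run B
t=29: ready={B} → run B
t=30: ready={B} → run B
t=31: ready={B} → run B
t=32: ready={B} → run B
t=33: ready={B} → run B
t=34: (idle)
t=35: (idle)
t=36: (idle)
t=37: (idle)
t=38: (idle)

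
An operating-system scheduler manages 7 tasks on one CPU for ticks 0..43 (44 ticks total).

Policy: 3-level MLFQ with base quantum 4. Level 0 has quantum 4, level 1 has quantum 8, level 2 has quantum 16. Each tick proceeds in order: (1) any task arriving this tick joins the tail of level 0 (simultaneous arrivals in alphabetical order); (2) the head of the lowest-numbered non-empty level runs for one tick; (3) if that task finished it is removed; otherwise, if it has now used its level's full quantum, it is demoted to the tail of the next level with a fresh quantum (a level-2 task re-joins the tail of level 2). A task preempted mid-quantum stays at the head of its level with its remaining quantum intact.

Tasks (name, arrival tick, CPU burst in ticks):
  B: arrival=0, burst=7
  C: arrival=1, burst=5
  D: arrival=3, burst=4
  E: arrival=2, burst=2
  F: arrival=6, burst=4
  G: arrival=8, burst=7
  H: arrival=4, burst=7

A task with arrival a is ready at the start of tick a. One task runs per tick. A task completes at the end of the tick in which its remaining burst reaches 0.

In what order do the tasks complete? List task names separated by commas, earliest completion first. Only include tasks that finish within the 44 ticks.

completion order = E, D, F, B, C, H, G

t=0: L0/L1/L2 = B/-/- → run B
t=1: L0/L1/L2 = BC/-/- → run B
t=2: L0/L1/L2 = BCE/-/- → run B
t=3: L0/L1/L2 = BCED/-/- → run B
t=4: L0/L1/L2 = CEDH/B/- → run C
t=5: L0/L1/L2 = CEDH/B/- → run C
t=6: L0/L1/L2 = CEDHF/B/- → run C
t=7: L0/L1/L2 = CEDHF/B/- → run C
t=8: L0/L1/L2 = EDHFG/BC/- → run E
t=9: L0/L1/L2 = EDHFG/BC/- → run E
t=10: L0/L1/L2 = DHFG/BC/- → run D
t=11: L0/L1/L2 = DHFG/BC/- → run D
t=12: L0/L1/L2 = DHFG/BC/- → run D
t=13: L0/L1/L2 = DHFG/BC/- → run D
t=14: L0/L1/L2 = HFG/BC/- → run H
t=15: L0/L1/L2 = HFG/BC/- → run H
t=16: L0/L1/L2 = HFG/BC/- → run H
t=17: L0/L1/L2 = HFG/BC/- → run H
t=18: L0/L1/L2 = FG/BCH/- → run F
t=19: L0/L1/L2 = FG/BCH/- → run F
t=20: L0/L1/L2 = FG/BCH/- → run F
t=21: L0/L1/L2 = FG/BCH/- → run F
t=22: L0/L1/L2 = G/BCH/- → run G
t=23: L0/L1/L2 = G/BCH/- → run G
t=24: L0/L1/L2 = G/BCH/- → run G
t=25: L0/L1/L2 = G/BCH/- → run G
t=26: L0/L1/L2 = -/BCHG/- → run B
t=27: L0/L1/L2 = -/BCHG/- → run B
t=28: L0/L1/L2 = -/BCHG/- → run B
t=29: L0/L1/L2 = -/CHG/- → run C
t=30: L0/L1/L2 = -/HG/- → run H
t=31: L0/L1/L2 = -/HG/- → run H
t=32: L0/L1/L2 = -/HG/- → run H
t=33: L0/L1/L2 = -/G/- → run G
t=34: L0/L1/L2 = -/G/- → run G
t=35: L0/L1/L2 = -/G/- → run G
t=36: (idle)
t=37: (idle)
t=38: (idle)
t=39: (idle)
t=40: (idle)
t=41: (idle)
t=42: (idle)
t=43: (idle)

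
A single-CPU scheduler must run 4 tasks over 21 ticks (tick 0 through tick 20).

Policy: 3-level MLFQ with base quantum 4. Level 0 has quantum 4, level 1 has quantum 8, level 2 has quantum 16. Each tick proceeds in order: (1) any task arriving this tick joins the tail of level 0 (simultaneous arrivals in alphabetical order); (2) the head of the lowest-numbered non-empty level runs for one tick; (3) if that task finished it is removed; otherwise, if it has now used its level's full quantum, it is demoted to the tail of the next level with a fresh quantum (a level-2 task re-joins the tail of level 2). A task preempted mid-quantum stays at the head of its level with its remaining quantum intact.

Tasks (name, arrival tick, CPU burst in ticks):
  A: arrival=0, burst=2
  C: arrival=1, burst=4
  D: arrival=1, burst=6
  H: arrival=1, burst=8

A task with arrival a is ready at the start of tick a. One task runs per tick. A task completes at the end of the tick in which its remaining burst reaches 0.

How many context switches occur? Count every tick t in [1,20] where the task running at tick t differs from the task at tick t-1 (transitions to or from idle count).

t=0: L0/L1/L2 = A/-/- → run A
t=1: L0/L1/L2 = ACDH/-/- → run A
t=2: L0/L1/L2 = CDH/-/- → run C
t=3: L0/L1/L2 = CDH/-/- → run C
t=4: L0/L1/L2 = CDH/-/- → run C
t=5: L0/L1/L2 = CDH/-/- → run C
t=6: L0/L1/L2 = DH/-/- → run D
t=7: L0/L1/L2 = DH/-/- → run D
t=8: L0/L1/L2 = DH/-/- → run D
t=9: L0/L1/L2 = DH/-/- → run D
t=10: L0/L1/L2 = H/D/- → run H
t=11: L0/L1/L2 = H/D/- → run H
t=12: L0/L1/L2 = H/D/- → run H
t=13: L0/L1/L2 = H/D/- → run H
t=14: L0/L1/L2 = -/DH/- → run D
t=15: L0/L1/L2 = -/DH/- → run D
t=16: L0/L1/L2 = -/H/- → run H
t=17: L0/L1/L2 = -/H/- → run H
t=18: L0/L1/L2 = -/H/- → run H
t=19: L0/L1/L2 = -/H/- → run H
t=20: (idle)

context switches = 6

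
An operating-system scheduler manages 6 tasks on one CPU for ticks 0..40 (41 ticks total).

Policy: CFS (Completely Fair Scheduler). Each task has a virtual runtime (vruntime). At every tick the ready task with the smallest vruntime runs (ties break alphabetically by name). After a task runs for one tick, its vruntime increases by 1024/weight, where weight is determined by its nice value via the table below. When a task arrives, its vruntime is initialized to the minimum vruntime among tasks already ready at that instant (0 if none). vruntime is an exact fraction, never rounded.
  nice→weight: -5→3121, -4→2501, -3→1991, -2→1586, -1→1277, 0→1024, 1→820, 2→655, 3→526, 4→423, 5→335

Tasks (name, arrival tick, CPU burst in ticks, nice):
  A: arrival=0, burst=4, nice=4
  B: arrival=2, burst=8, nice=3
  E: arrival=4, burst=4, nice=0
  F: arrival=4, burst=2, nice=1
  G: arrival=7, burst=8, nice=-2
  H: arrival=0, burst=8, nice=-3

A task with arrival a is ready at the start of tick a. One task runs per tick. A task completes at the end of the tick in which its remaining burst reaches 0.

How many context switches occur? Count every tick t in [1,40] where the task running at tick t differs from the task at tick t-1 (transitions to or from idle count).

context switches = 30

t=0: vr[A=0 H=0] → run A
t=1: vr[A=1024/423 H=0] → run H
t=2: vr[A=1024/423 B=1024/1991 H=1024/1991] → run B
t=3: vr[A=1024/423 B=1288704/523633 H=1024/1991] → run H
t=4: vr[A=1024/423 B=1288704/523633 E=2048/1991 F=2048/1991 H=2048/1991] → run E
t=5: vr[A=1024/423 B=1288704/523633 E=4039/1991 F=2048/1991 H=2048/1991] → run F
t=6: vr[A=1024/423 B=1288704/523633 E=4039/1991 F=929536/408155 H=2048/1991] → run H
t=7: vr[A=1024/423 B=1288704/523633 E=4039/1991 F=929536/408155 G=3072/1991 H=3072/1991] → run G
t=8: vr[A=1024/423 B=1288704/523633 E=4039/1991 F=929536/408155 G=3455488/1578863 H=3072/1991] → run H
t=9: vr[A=1024/423 B=1288704/523633 E=4039/1991 F=929536/408155 G=3455488/1578863 H=4096/1991] → run E
t=10: vr[A=1024/423 B=1288704/523633 E=6030/1991 F=929536/408155 G=3455488/1578863 H=4096/1991] → run H
t=11: vr[A=1024/423 B=1288704/523633 E=6030/1991 F=929536/408155 G=3455488/1578863 H=5120/1991] → run G
t=12: vr[A=1024/423 B=1288704/523633 E=6030/1991 F=929536/408155 G=4474880/1578863 H=5120/1991] → run F
t=13: vr[A=1024/423 B=1288704/523633 E=6030/1991 G=4474880/1578863 H=5120/1991] → run A
t=14: vr[A=2048/423 B=1288704/523633 E=6030/1991 G=4474880/1578863 H=5120/1991] → run B
t=15: vr[A=2048/423 B=2308096/523633 E=6030/1991 G=4474880/1578863 H=5120/1991] → run H
t=16: vr[A=2048/423 B=2308096/523633 E=6030/1991 G=4474880/1578863 H=6144/1991] → run G
t=17: vr[A=2048/423 B=2308096/523633 E=6030/1991 G=5494272/1578863 H=6144/1991] → run E
t=18: vr[A=2048/423 B=2308096/523633 E=8021/1991 G=5494272/1578863 H=6144/1991] → run H
t=19: vr[A=2048/423 B=2308096/523633 E=8021/1991 G=5494272/1578863 H=7168/1991] → run G
t=20: vr[A=2048/423 B=2308096/523633 E=8021/1991 G=6513664/1578863 H=7168/1991] → run H
t=21: vr[A=2048/423 B=2308096/523633 E=8021/1991 G=6513664/1578863] → run E
t=22: vr[A=2048/423 B=2308096/523633 G=6513664/1578863] → run G
t=23: vr[A=2048/423 B=2308096/523633 G=7533056/1578863] → run B
t=24: vr[A=2048/423 B=3327488/523633 G=7533056/1578863] → run G
t=25: vr[A=2048/423 B=3327488/523633 G=8552448/1578863] → run A
t=26: vr[A=1024/141 B=3327488/523633 G=8552448/1578863] → run G
t=27: vr[A=1024/141 B=3327488/523633 G=9571840/1578863] → run G
t=28: vr[A=1024/141 B=3327488/523633] → run B
t=29: vr[A=1024/141 B=4346880/523633] → run A
t=30: vr[B=4346880/523633] → run B
t=31: vr[B=5366272/523633] → run B
t=32: vr[B=6385664/523633] → run B
t=33: vr[B=7405056/523633] → run B
t=34: (idle)
t=35: (idle)
t=36: (idle)
t=37: (idle)
t=38: (idle)
t=39: (idle)
t=40: (idle)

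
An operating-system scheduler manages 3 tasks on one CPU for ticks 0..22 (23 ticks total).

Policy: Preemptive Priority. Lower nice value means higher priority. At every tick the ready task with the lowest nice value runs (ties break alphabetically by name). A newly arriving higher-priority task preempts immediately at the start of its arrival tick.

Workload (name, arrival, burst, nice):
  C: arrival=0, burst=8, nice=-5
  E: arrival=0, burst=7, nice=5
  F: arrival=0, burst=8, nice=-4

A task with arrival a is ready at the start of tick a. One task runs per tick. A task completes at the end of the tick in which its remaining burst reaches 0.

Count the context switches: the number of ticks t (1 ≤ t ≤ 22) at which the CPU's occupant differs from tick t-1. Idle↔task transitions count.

context switches = 2

t=0: ready={C,E,F} → run C
t=1: ready={C,E,F} → run C
t=2: ready={C,E,F} → run C
t=3: ready={C,E,F} → run C
t=4: ready={C,E,F} → run C
t=5: ready={C,E,F} → run C
t=6: ready={C,E,F} → run C
t=7: ready={C,E,F} → run C
t=8: ready={E,F} → run F
t=9: ready={E,F} → run F
t=10: ready={E,F} → run F
t=11: ready={E,F} → run F
t=12: ready={E,F} → run F
t=13: ready={E,F} → run F
t=14: ready={E,F} → run F
t=15: ready={E,F} → run F
t=16: ready={E} → run E
t=17: ready={E} → run E
t=18: ready={E} → run E
t=19: ready={E} → run E
t=20: ready={E} → run E
t=21: ready={E} → run E
t=22: ready={E} → run E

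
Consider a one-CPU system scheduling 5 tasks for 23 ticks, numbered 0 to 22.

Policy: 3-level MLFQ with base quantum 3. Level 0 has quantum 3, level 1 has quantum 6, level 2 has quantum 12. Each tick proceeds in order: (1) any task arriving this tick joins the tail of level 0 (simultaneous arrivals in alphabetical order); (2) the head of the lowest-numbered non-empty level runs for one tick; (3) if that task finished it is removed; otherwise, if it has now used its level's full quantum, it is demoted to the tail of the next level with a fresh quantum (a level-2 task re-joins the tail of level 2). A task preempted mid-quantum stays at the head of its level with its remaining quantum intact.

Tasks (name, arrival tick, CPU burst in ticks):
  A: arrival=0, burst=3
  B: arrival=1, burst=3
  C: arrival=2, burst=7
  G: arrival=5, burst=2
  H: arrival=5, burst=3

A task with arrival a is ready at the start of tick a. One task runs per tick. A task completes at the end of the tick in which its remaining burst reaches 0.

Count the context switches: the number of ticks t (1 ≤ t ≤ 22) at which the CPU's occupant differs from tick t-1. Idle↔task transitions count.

t=0: L0/L1/L2 = A/-/- → run A
t=1: L0/L1/L2 = AB/-/- → run A
t=2: L0/L1/L2 = ABC/-/- → run A
t=3: L0/L1/L2 = BC/-/- → run B
t=4: L0/L1/L2 = BC/-/- → run B
t=5: L0/L1/L2 = BCGH/-/- → run B
t=6: L0/L1/L2 = CGH/-/- → run C
t=7: L0/L1/L2 = CGH/-/- → run C
t=8: L0/L1/L2 = CGH/-/- → run C
t=9: L0/L1/L2 = GH/C/- → run G
t=10: L0/L1/L2 = GH/C/- → run G
t=11: L0/L1/L2 = H/C/- → run H
t=12: L0/L1/L2 = H/C/- → run H
t=13: L0/L1/L2 = H/C/- → run H
t=14: L0/L1/L2 = -/C/- → run C
t=15: L0/L1/L2 = -/C/- → run C
t=16: L0/L1/L2 = -/C/- → run C
t=17: L0/L1/L2 = -/C/- → run C
t=18: (idle)
t=19: (idle)
t=20: (idle)
t=21: (idle)
t=22: (idle)

context switches = 6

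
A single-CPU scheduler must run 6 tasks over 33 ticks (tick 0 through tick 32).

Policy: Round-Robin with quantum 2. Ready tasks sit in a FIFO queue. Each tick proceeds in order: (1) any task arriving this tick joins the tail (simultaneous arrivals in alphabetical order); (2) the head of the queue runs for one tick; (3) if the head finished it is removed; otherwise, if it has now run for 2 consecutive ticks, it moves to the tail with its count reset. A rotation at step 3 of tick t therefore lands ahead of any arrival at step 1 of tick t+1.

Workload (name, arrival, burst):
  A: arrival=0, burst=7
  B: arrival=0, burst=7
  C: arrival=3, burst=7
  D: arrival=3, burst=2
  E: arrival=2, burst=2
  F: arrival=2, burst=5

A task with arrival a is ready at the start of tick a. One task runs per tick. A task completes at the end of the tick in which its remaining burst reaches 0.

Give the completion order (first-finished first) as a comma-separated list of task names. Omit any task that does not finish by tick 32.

completion order = E, D, A, F, B, C

t=0: queue=[A,B] q_used=0 → run A
t=1: queue=[A,B] q_used=1 → run A
t=2: queue=[B,A,E,F] q_used=0 → run B
t=3: queue=[B,A,E,F,C,D] q_used=1 → run B
t=4: queue=[A,E,F,C,D,B] q_used=0 → run A
t=5: queue=[A,E,F,C,D,B] q_used=1 → run A
t=6: queue=[E,F,C,D,B,A] q_used=0 → run E
t=7: queue=[E,F,C,D,B,A] q_used=1 → run E
t=8: queue=[F,C,D,B,A] q_used=0 → run F
t=9: queue=[F,C,D,B,A] q_used=1 → run F
t=10: queue=[C,D,B,A,F] q_used=0 → run C
t=11: queue=[C,D,B,A,F] q_used=1 → run C
t=12: queue=[D,B,A,F,C] q_used=0 → run D
t=13: queue=[D,B,A,F,C] q_used=1 → run D
t=14: queue=[B,A,F,C] q_used=0 → run B
t=15: queue=[B,A,F,C] q_used=1 → run B
t=16: queue=[A,F,C,B] q_used=0 → run A
t=17: queue=[A,F,C,B] q_used=1 → run A
t=18: queue=[F,C,B,A] q_used=0 → run F
t=19: queue=[F,C,B,A] q_used=1 → run F
t=20: queue=[C,B,A,F] q_used=0 → run C
t=21: queue=[C,B,A,F] q_used=1 → run C
t=22: queue=[B,A,F,C] q_used=0 → run B
t=23: queue=[B,A,F,C] q_used=1 → run B
t=24: queue=[A,F,C,B] q_used=0 → run A
t=25: queue=[F,C,B] q_used=0 → run F
t=26: queue=[C,B] q_used=0 → run C
t=27: queue=[C,B] q_used=1 → run C
t=28: queue=[B,C] q_used=0 → run B
t=29: queue=[C] q_used=0 → run C
t=30: (idle)
t=31: (idle)
t=32: (idle)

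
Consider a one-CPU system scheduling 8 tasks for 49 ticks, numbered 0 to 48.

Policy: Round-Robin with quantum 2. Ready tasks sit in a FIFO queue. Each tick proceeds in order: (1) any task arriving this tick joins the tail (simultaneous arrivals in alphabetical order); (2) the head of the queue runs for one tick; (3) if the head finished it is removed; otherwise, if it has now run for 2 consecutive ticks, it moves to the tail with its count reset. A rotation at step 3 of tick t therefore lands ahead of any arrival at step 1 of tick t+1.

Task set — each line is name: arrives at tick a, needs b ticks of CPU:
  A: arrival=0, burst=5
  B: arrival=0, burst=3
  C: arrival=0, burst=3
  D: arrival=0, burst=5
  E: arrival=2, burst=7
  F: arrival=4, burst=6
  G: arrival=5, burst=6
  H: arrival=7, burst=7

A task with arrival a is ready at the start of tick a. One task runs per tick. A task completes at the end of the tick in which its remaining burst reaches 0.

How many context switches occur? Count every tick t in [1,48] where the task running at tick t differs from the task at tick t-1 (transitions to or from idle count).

context switches = 24

t=0: queue=[A,B,C,D] q_used=0 → run A
t=1: queue=[A,B,C,D] q_used=1 → run A
t=2: queue=[B,C,D,A,E] q_used=0 → run B
t=3: queue=[B,C,D,A,E] q_used=1 → run B
t=4: queue=[C,D,A,E,B,F] q_used=0 → run C
t=5: queue=[C,D,A,E,B,F,G] q_used=1 → run C
t=6: queue=[D,A,E,B,F,G,C] q_used=0 → run D
t=7: queue=[D,A,E,B,F,G,C,H] q_used=1 → run D
t=8: queue=[A,E,B,F,G,C,H,D] q_used=0 → run A
t=9: queue=[A,E,B,F,G,C,H,D] q_used=1 → run A
t=10: queue=[E,B,F,G,C,H,D,A] q_used=0 → run E
t=11: queue=[E,B,F,G,C,H,D,A] q_used=1 → run E
t=12: queue=[B,F,G,C,H,D,A,E] q_used=0 → run B
t=13: queue=[F,G,C,H,D,A,E] q_used=0 → run F
t=14: queue=[F,G,C,H,D,A,E] q_used=1 → run F
t=15: queue=[G,C,H,D,A,E,F] q_used=0 → run G
t=16: queue=[G,C,H,D,A,E,F] q_used=1 → run G
t=17: queue=[C,H,D,A,E,F,G] q_used=0 → run C
t=18: queue=[H,D,A,E,F,G] q_used=0 → run H
t=19: queue=[H,D,A,E,F,G] q_used=1 → run H
t=20: queue=[D,A,E,F,G,H] q_used=0 → run D
t=21: queue=[D,A,E,F,G,H] q_used=1 → run D
t=22: queue=[A,E,F,G,H,D] q_used=0 → run A
t=23: queue=[E,F,G,H,D] q_used=0 → run E
t=24: queue=[E,F,G,H,D] q_used=1 → run E
t=25: queue=[F,G,H,D,E] q_used=0 → run F
t=26: queue=[F,G,H,D,E] q_used=1 → run F
t=27: queue=[G,H,D,E,F] q_used=0 → run G
t=28: queue=[G,H,D,E,F] q_used=1 → run G
t=29: queue=[H,D,E,F,G] q_used=0 → run H
t=30: queue=[H,D,E,F,G] q_used=1 → run H
t=31: queue=[D,E,F,G,H] q_used=0 → run D
t=32: queue=[E,F,G,H] q_used=0 → run E
t=33: queue=[E,F,G,H] q_used=1 → run E
t=34: queue=[F,G,H,E] q_used=0 → run F
t=35: queue=[F,G,H,E] q_used=1 → run F
t=36: queue=[G,H,E] q_used=0 → run G
t=37: queue=[G,H,E] q_used=1 → run G
t=38: queue=[H,E] q_used=0 → run H
t=39: queue=[H,E] q_used=1 → run H
t=40: queue=[E,H] q_used=0 → run E
t=41: queue=[H] q_used=0 → run H
t=42: (idle)
t=43: (idle)
t=44: (idle)
t=45: (idle)
t=46: (idle)
t=47: (idle)
t=48: (idle)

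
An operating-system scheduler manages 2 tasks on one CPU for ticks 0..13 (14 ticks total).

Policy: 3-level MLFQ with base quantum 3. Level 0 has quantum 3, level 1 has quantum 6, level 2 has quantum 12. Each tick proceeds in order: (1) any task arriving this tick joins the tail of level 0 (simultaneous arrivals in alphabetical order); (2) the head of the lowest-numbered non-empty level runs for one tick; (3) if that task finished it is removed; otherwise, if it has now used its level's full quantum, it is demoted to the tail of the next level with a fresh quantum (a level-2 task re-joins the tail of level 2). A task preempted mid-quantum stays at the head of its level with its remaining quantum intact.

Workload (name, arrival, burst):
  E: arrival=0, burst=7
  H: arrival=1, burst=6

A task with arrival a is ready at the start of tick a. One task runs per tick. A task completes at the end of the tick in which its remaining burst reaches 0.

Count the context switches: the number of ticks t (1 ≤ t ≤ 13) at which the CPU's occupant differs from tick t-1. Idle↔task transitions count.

t=0: L0/L1/L2 = E/-/- → run E
t=1: L0/L1/L2 = EH/-/- → run E
t=2: L0/L1/L2 = EH/-/- → run E
t=3: L0/L1/L2 = H/E/- → run H
t=4: L0/L1/L2 = H/E/- → run H
t=5: L0/L1/L2 = H/E/- → run H
t=6: L0/L1/L2 = -/EH/- → run E
t=7: L0/L1/L2 = -/EH/- → run E
t=8: L0/L1/L2 = -/EH/- → run E
t=9: L0/L1/L2 = -/EH/- → run E
t=10: L0/L1/L2 = -/H/- → run H
t=11: L0/L1/L2 = -/H/- → run H
t=12: L0/L1/L2 = -/H/- → run H
t=13: (idle)

context switches = 4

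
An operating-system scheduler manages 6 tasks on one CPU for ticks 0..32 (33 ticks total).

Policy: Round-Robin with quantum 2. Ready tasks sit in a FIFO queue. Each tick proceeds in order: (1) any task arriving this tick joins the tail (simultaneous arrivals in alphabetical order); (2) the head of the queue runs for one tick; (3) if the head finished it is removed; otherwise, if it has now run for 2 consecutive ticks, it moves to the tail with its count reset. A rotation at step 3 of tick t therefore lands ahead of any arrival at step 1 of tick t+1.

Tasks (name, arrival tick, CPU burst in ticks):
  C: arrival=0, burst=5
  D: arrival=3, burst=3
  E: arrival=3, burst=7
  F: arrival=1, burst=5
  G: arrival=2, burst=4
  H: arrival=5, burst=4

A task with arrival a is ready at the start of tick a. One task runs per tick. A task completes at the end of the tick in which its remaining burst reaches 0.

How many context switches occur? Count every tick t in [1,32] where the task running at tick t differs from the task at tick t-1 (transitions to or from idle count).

context switches = 15

t=0: queue=[C] q_used=0 → run C
t=1: queue=[C,F] q_used=1 → run C
t=2: queue=[F,C,G] q_used=0 → run F
t=3: queue=[F,C,G,D,E] q_used=1 → run F
t=4: queue=[C,G,D,E,F] q_used=0 → run C
t=5: queue=[C,G,D,E,F,H] q_used=1 → run C
t=6: queue=[G,D,E,F,H,C] q_used=0 → run G
t=7: queue=[G,D,E,F,H,C] q_used=1 → run G
t=8: queue=[D,E,F,H,C,G] q_used=0 → run D
t=9: queue=[D,E,F,H,C,G] q_used=1 → run D
t=10: queue=[E,F,H,C,G,D] q_used=0 → run E
t=11: queue=[E,F,H,C,G,D] q_used=1 → run E
t=12: queue=[F,H,C,G,D,E] q_used=0 → run F
t=13: queue=[F,H,C,G,D,E] q_used=1 → run F
t=14: queue=[H,C,G,D,E,F] q_used=0 → run H
t=15: queue=[H,C,G,D,E,F] q_used=1 → run H
t=16: queue=[C,G,D,E,F,H] q_used=0 → run C
t=17: queue=[G,D,E,F,H] q_used=0 → run G
t=18: queue=[G,D,E,F,H] q_used=1 → run G
t=19: queue=[D,E,F,H] q_used=0 → run D
t=20: queue=[E,F,H] q_used=0 → run E
t=21: queue=[E,F,H] q_used=1 → run E
t=22: queue=[F,H,E] q_used=0 → run F
t=23: queue=[H,E] q_used=0 → run H
t=24: queue=[H,E] q_used=1 → run H
t=25: queue=[E] q_used=0 → run E
t=26: queue=[E] q_used=1 → run E
t=27: queue=[E] q_used=0 → run E
t=28: (idle)
t=29: (idle)
t=30: (idle)
t=31: (idle)
t=32: (idle)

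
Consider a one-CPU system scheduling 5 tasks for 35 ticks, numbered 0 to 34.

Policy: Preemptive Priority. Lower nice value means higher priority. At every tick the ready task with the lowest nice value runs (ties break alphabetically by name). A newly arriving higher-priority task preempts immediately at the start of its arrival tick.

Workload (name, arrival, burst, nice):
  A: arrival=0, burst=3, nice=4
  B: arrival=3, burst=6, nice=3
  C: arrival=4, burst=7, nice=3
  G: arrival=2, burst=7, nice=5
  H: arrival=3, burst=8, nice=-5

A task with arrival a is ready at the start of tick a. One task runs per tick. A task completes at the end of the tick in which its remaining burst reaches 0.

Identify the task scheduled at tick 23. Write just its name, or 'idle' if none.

t=0: ready={A} → run A
t=1: ready={A} → run A
t=2: ready={A,G} → run A
t=3: ready={B,G,H} → run H
t=4: ready={B,C,G,H} → run H
t=5: ready={B,C,G,H} → run H
t=6: ready={B,C,G,H} → run H
t=7: ready={B,C,G,H} → run H
t=8: ready={B,C,G,H} → run H
t=9: ready={B,C,G,H} → run H
t=10: ready={B,C,G,H} → run H
t=11: ready={B,C,G} → run B
t=12: ready={B,C,G} → run B
t=13: ready={B,C,G} → run B
t=14: ready={B,C,G} → run B
t=15: ready={B,C,G} → run B
t=16: ready={B,C,G} → run B
t=17: ready={C,G} → run C
t=18: ready={C,G} → run C
t=19: ready={C,G} → run C
t=20: ready={C,G} → run C
t=21: ready={C,G} → run C
t=22: ready={C,G} → run C
t=23: ready={C,G} → run C
t=24: ready={G} → run G
t=25: ready={G} → run G
t=26: ready={G} → run G
t=27: ready={G} → run G
t=28: ready={G} → run G
t=29: ready={G} → run G
t=30: ready={G} → run G
t=31: (idle)
t=32: (idle)
t=33: (idle)
t=34: (idle)

running at tick 23 = C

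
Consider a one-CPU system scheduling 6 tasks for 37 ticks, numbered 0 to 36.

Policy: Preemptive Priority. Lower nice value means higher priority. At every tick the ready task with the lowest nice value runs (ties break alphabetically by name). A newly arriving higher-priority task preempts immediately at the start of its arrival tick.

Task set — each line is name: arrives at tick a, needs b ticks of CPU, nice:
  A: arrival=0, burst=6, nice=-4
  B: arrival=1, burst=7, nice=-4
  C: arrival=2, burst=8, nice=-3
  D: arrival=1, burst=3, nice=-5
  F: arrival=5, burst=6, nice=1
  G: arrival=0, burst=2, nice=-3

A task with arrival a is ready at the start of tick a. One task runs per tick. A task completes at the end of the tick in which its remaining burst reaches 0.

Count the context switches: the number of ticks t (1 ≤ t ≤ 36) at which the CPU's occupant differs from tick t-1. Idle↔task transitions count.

t=0: ready={A,G} → run A
t=1: ready={A,B,D,G} → run D
t=2: ready={A,B,C,D,G} → run D
t=3: ready={A,B,C,D,G} → run D
t=4: ready={A,B,C,G} → run A
t=5: ready={A,B,C,F,G} → run A
t=6: ready={A,B,C,F,G} → run A
t=7: ready={A,B,C,F,G} → run A
t=8: ready={A,B,C,F,G} → run A
t=9: ready={B,C,F,G} → run B
t=10: ready={B,C,F,G} → run B
t=11: ready={B,C,F,G} → run B
t=12: ready={B,C,F,G} → run B
t=13: ready={B,C,F,G} → run B
t=14: ready={B,C,F,G} → run B
t=15: ready={B,C,F,G} → run B
t=16: ready={C,F,G} → run C
t=17: ready={C,F,G} → run C
t=18: ready={C,F,G} → run C
t=19: ready={C,F,G} → run C
t=20: ready={C,F,G} → run C
t=21: ready={C,F,G} → run C
t=22: ready={C,F,G} → run C
t=23: ready={C,F,G} → run C
t=24: ready={F,G} → run G
t=25: ready={F,G} → run G
t=26: ready={F} → run F
t=27: ready={F} → run F
t=28: ready={F} → run F
t=29: ready={F} → run F
t=30: ready={F} → run F
t=31: ready={F} → run F
t=32: (idle)
t=33: (idle)
t=34: (idle)
t=35: (idle)
t=36: (idle)

context switches = 7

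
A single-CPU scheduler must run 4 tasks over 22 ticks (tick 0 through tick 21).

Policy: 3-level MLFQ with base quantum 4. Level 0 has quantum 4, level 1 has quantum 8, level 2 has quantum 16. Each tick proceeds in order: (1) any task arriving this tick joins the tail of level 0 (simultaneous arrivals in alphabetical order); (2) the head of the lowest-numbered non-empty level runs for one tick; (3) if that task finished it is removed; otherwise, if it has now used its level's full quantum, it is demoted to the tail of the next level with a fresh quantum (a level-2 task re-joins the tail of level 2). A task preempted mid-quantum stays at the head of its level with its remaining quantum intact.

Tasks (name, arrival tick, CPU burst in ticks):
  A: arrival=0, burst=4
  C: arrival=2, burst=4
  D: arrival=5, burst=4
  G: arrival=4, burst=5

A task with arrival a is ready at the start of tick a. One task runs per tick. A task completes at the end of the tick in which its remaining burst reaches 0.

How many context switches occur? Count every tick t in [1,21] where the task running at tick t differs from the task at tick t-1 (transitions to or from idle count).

t=0: L0/L1/L2 = A/-/- → run A
t=1: L0/L1/L2 = A/-/- → run A
t=2: L0/L1/L2 = AC/-/- → run A
t=3: L0/L1/L2 = AC/-/- → run A
t=4: L0/L1/L2 = CG/-/- → run C
t=5: L0/L1/L2 = CGD/-/- → run C
t=6: L0/L1/L2 = CGD/-/- → run C
t=7: L0/L1/L2 = CGD/-/- → run C
t=8: L0/L1/L2 = GD/-/- → run G
t=9: L0/L1/L2 = GD/-/- → run G
t=10: L0/L1/L2 = GD/-/- → run G
t=11: L0/L1/L2 = GD/-/- → run G
t=12: L0/L1/L2 = D/G/- → run D
t=13: L0/L1/L2 = D/G/- → run D
t=14: L0/L1/L2 = D/G/- → run D
t=15: L0/L1/L2 = D/G/- → run D
t=16: L0/L1/L2 = -/G/- → run G
t=17: (idle)
t=18: (idle)
t=19: (idle)
t=20: (idle)
t=21: (idle)

context switches = 5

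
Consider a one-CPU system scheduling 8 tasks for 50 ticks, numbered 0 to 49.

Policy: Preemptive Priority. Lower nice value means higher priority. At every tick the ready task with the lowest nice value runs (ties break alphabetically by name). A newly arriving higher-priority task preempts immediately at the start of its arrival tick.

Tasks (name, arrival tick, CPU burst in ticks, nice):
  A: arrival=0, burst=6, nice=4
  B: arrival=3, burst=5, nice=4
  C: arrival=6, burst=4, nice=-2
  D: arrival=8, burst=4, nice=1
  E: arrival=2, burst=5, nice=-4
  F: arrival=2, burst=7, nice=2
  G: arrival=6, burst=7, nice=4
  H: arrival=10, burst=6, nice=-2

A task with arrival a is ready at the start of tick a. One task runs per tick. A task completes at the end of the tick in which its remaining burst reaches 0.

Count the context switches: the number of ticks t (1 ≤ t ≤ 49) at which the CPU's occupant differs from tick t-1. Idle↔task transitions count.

t=0: ready={A} → run A
t=1: ready={A} → run A
t=2: ready={A,E,F} → run E
t=3: ready={A,B,E,F} → run E
t=4: ready={A,B,E,F} → run E
t=5: ready={A,B,E,F} → run E
t=6: ready={A,B,C,E,F,G} → run E
t=7: ready={A,B,C,F,G} → run C
t=8: ready={A,B,C,D,F,G} → run C
t=9: ready={A,B,C,D,F,G} → run C
t=10: ready={A,B,C,D,F,G,H} → run C
t=11: ready={A,B,D,F,G,H} → run H
t=12: ready={A,B,D,F,G,H} → run H
t=13: ready={A,B,D,F,G,H} → run H
t=14: ready={A,B,D,F,G,H} → run H
t=15: ready={A,B,D,F,G,H} → run H
t=16: ready={A,B,D,F,G,H} → run H
t=17: ready={A,B,D,F,G} → run D
t=18: ready={A,B,D,F,G} → run D
t=19: ready={A,B,D,F,G} → run D
t=20: ready={A,B,D,F,G} → run D
t=21: ready={A,B,F,G} → run F
t=22: ready={A,B,F,G} → run F
t=23: ready={A,B,F,G} → run F
t=24: ready={A,B,F,G} → run F
t=25: ready={A,B,F,G} → run F
t=26: ready={A,B,F,G} → run F
t=27: ready={A,B,F,G} → run F
t=28: ready={A,B,G} → run A
t=29: ready={A,B,G} → run A
t=30: ready={A,B,G} → run A
t=31: ready={A,B,G} → run A
t=32: ready={B,G} → run B
t=33: ready={B,G} → run B
t=34: ready={B,G} → run B
t=35: ready={B,G} → run B
t=36: ready={B,G} → run B
t=37: ready={G} → run G
t=38: ready={G} → run G
t=39: ready={G} → run G
t=40: ready={G} → run G
t=41: ready={G} → run G
t=42: ready={G} → run G
t=43: ready={G} → run G
t=44: (idle)
t=45: (idle)
t=46: (idle)
t=47: (idle)
t=48: (idle)
t=49: (idle)

context switches = 9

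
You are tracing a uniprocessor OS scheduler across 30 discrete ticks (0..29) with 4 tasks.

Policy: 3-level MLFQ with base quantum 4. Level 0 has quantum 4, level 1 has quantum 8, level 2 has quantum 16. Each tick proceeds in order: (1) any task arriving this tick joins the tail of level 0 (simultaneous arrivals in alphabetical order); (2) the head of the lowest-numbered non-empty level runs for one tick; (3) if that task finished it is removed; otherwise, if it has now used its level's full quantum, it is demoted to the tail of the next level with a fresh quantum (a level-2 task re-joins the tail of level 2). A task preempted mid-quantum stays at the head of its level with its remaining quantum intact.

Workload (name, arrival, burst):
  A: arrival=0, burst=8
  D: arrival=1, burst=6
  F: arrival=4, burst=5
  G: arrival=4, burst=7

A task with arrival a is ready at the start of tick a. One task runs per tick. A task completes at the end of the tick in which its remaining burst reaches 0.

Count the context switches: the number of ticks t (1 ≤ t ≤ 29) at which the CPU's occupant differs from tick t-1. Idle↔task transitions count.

t=0: L0/L1/L2 = A/-/- → run A
t=1: L0/L1/L2 = AD/-/- → run A
t=2: L0/L1/L2 = AD/-/- → run A
t=3: L0/L1/L2 = AD/-/- → run A
t=4: L0/L1/L2 = DFG/A/- → run D
t=5: L0/L1/L2 = DFG/A/- → run D
t=6: L0/L1/L2 = DFG/A/- → run D
t=7: L0/L1/L2 = DFG/A/- → run D
t=8: L0/L1/L2 = FG/AD/- → run F
t=9: L0/L1/L2 = FG/AD/- → run F
t=10: L0/L1/L2 = FG/AD/- → run F
t=11: L0/L1/L2 = FG/AD/- → run F
t=12: L0/L1/L2 = G/ADF/- → run G
t=13: L0/L1/L2 = G/ADF/- → run G
t=14: L0/L1/L2 = G/ADF/- → run G
t=15: L0/L1/L2 = G/ADF/- → run G
t=16: L0/L1/L2 = -/ADFG/- → run A
t=17: L0/L1/L2 = -/ADFG/- → run A
t=18: L0/L1/L2 = -/ADFG/- → run A
t=19: L0/L1/L2 = -/ADFG/- → run A
t=20: L0/L1/L2 = -/DFG/- → run D
t=21: L0/L1/L2 = -/DFG/- → run D
t=22: L0/L1/L2 = -/FG/- → run F
t=23: L0/L1/L2 = -/G/- → run G
t=24: L0/L1/L2 = -/G/- → run G
t=25: L0/L1/L2 = -/G/- → run G
t=26: (idle)
t=27: (idle)
t=28: (idle)
t=29: (idle)

context switches = 8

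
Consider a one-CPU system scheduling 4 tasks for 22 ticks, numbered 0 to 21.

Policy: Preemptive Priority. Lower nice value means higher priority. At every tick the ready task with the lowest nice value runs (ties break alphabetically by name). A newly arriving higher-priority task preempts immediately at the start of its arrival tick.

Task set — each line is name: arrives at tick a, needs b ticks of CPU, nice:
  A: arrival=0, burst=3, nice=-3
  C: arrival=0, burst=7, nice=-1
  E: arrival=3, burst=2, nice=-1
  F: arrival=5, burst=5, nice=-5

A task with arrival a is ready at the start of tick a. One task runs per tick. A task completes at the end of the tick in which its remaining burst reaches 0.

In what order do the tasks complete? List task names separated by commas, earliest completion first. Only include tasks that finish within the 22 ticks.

t=0: ready={A,C} → run A
t=1: ready={A,C} → run A
t=2: ready={A,C} → run A
t=3: ready={C,E} → run C
t=4: ready={C,E} → run C
t=5: ready={C,E,F} → run F
t=6: ready={C,E,F} → run F
t=7: ready={C,E,F} → run F
t=8: ready={C,E,F} → run F
t=9: ready={C,E,F} → run F
t=10: ready={C,E} → run C
t=11: ready={C,E} → run C
t=12: ready={C,E} → run C
t=13: ready={C,E} → run C
t=14: ready={C,E} → run C
t=15: ready={E} → run E
t=16: ready={E} → run E
t=17: (idle)
t=18: (idle)
t=19: (idle)
t=20: (idle)
t=21: (idle)

completion order = A, F, C, E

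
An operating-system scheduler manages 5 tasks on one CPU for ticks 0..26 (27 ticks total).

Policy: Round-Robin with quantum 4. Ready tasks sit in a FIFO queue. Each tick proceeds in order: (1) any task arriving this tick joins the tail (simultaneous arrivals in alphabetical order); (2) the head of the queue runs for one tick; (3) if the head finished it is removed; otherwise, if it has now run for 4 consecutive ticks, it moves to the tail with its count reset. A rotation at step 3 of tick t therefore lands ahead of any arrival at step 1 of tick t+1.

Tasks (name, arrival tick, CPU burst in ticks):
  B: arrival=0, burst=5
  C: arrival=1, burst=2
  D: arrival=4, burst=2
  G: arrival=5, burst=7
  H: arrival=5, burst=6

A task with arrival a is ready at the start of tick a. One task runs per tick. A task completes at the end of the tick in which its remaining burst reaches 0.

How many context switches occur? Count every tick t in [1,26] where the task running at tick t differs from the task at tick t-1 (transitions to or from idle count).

t=0: queue=[B] q_used=0 → run B
t=1: queue=[B,C] q_used=1 → run B
t=2: queue=[B,C] q_used=2 → run B
t=3: queue=[B,C] q_used=3 → run B
t=4: queue=[C,B,D] q_used=0 → run C
t=5: queue=[C,B,D,G,H] q_used=1 → run C
t=6: queue=[B,D,G,H] q_used=0 → run B
t=7: queue=[D,G,H] q_used=0 → run D
t=8: queue=[D,G,H] q_used=1 → run D
t=9: queue=[G,H] q_used=0 → run G
t=10: queue=[G,H] q_used=1 → run G
t=11: queue=[G,H] q_used=2 → run G
t=12: queue=[G,H] q_used=3 → run G
t=13: queue=[H,G] q_used=0 → run H
t=14: queue=[H,G] q_used=1 → run H
t=15: queue=[H,G] q_used=2 → run H
t=16: queue=[H,G] q_used=3 → run H
t=17: queue=[G,H] q_used=0 → run G
t=18: queue=[G,H] q_used=1 → run G
t=19: queue=[G,H] q_used=2 → run G
t=20: queue=[H] q_used=0 → run H
t=21: queue=[H] q_used=1 → run H
t=22: (idle)
t=23: (idle)
t=24: (idle)
t=25: (idle)
t=26: (idle)

context switches = 8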